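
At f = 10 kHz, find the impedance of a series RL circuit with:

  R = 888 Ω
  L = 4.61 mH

Step 1 — Angular frequency: ω = 2π·f = 2π·1e+04 = 6.283e+04 rad/s.
Step 2 — Component impedances:
  R: Z = R = 888 Ω
  L: Z = jωL = j·6.283e+04·0.00461 = 0 + j289.7 Ω
Step 3 — Series combination: Z_total = R + L = 888 + j289.7 Ω = 934∠18.1° Ω.

Z = 888 + j289.7 Ω = 934∠18.1° Ω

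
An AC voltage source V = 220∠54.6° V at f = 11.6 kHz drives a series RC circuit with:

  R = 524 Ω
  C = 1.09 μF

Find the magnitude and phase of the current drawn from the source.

Step 1 — Angular frequency: ω = 2π·f = 2π·1.16e+04 = 7.288e+04 rad/s.
Step 2 — Component impedances:
  R: Z = R = 524 Ω
  C: Z = 1/(jωC) = -j/(ω·C) = 0 - j12.59 Ω
Step 3 — Series combination: Z_total = R + C = 524 - j12.59 Ω = 524.2∠-1.4° Ω.
Step 4 — Source phasor: V = 220∠54.6° V = 127.4 + j179.3 V.
Step 5 — Ohm's law: I = V / Z_total = (127.4 + j179.3) / (524 - j12.59) = 0.2349 + j0.3479 A.
Step 6 — Convert to polar: |I| = 0.4197 A, ∠I = 56.0°.

I = 0.4197∠56.0° A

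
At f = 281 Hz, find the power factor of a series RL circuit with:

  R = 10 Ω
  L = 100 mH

Step 1 — Angular frequency: ω = 2π·f = 2π·281 = 1766 rad/s.
Step 2 — Component impedances:
  R: Z = R = 10 Ω
  L: Z = jωL = j·1766·0.1 = 0 + j176.6 Ω
Step 3 — Series combination: Z_total = R + L = 10 + j176.6 Ω = 176.8∠86.8° Ω.
Step 4 — Power factor: PF = cos(φ) = Re(Z)/|Z| = 10/176.84 = 0.05655.
Step 5 — Type: Im(Z) = 176.6 ⇒ lagging (phase φ = 86.8°).

PF = 0.05655 (lagging, φ = 86.8°)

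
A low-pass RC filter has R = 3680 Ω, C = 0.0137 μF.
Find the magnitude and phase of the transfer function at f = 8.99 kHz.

Step 1 — Angular frequency: ω = 2π·8990 = 5.649e+04 rad/s.
Step 2 — Transfer function: H(jω) = 1/(1 + jωRC).
Step 3 — Denominator: 1 + jωRC = 1 + j·5.649e+04·3680·1.37e-08 = 1 + j2.848.
Step 4 — H = 0.1098 - j0.3126.
Step 5 — Magnitude: |H| = 0.3313 (-9.6 dB); phase: φ = -70.7°.

|H| = 0.3313 (-9.6 dB), φ = -70.7°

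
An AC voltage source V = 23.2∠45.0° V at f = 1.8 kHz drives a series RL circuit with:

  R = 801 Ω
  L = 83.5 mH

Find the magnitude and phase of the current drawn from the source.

Step 1 — Angular frequency: ω = 2π·f = 2π·1800 = 1.131e+04 rad/s.
Step 2 — Component impedances:
  R: Z = R = 801 Ω
  L: Z = jωL = j·1.131e+04·0.0835 = 0 + j944.4 Ω
Step 3 — Series combination: Z_total = R + L = 801 + j944.4 Ω = 1238∠49.7° Ω.
Step 4 — Source phasor: V = 23.2∠45.0° V = 16.4 + j16.4 V.
Step 5 — Ohm's law: I = V / Z_total = (16.4 + j16.4) / (801 + j944.4) = 0.01867 - j0.001534 A.
Step 6 — Convert to polar: |I| = 0.01874 A, ∠I = -4.7°.

I = 0.01874∠-4.7° A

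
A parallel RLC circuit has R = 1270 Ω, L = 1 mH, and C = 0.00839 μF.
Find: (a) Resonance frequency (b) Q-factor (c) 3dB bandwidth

Step 1 — Resonance: ω₀ = 1/√(LC) = 1/√(0.001·8.39e-09) = 3.452e+05 rad/s.
Step 2 — f₀ = ω₀/(2π) = 5.495e+04 Hz.
Step 3 — Parallel Q: Q = R/(ω₀L) = 1270/(3.452e+05·0.001) = 3.679.
Step 4 — Bandwidth: Δω = ω₀/Q = 9.385e+04 rad/s; BW = Δω/(2π) = 1.494e+04 Hz.

(a) f₀ = 5.495e+04 Hz  (b) Q = 3.679  (c) BW = 1.494e+04 Hz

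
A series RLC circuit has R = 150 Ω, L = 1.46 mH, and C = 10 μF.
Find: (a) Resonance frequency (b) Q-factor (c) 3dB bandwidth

Step 1 — Resonance: ω₀ = 1/√(LC) = 1/√(0.00146·1e-05) = 8276 rad/s.
Step 2 — f₀ = ω₀/(2π) = 1317 Hz.
Step 3 — Series Q: Q = ω₀L/R = 8276·0.00146/150 = 0.08055.
Step 4 — Bandwidth: Δω = ω₀/Q = 1.027e+05 rad/s; BW = Δω/(2π) = 1.635e+04 Hz.

(a) f₀ = 1317 Hz  (b) Q = 0.08055  (c) BW = 1.635e+04 Hz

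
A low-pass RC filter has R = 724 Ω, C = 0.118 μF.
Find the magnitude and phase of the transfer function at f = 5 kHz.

Step 1 — Angular frequency: ω = 2π·5000 = 3.142e+04 rad/s.
Step 2 — Transfer function: H(jω) = 1/(1 + jωRC).
Step 3 — Denominator: 1 + jωRC = 1 + j·3.142e+04·724·1.18e-07 = 1 + j2.684.
Step 4 — H = 0.1219 - j0.3272.
Step 5 — Magnitude: |H| = 0.3491 (-9.1 dB); phase: φ = -69.6°.

|H| = 0.3491 (-9.1 dB), φ = -69.6°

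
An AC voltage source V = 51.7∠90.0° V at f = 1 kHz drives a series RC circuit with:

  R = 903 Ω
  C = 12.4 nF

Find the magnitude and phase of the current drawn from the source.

Step 1 — Angular frequency: ω = 2π·f = 2π·1000 = 6283 rad/s.
Step 2 — Component impedances:
  R: Z = R = 903 Ω
  C: Z = 1/(jωC) = -j/(ω·C) = 0 - j1.284e+04 Ω
Step 3 — Series combination: Z_total = R + C = 903 - j1.284e+04 Ω = 1.287e+04∠-86.0° Ω.
Step 4 — Source phasor: V = 51.7∠90.0° V = 0 + j51.7 V.
Step 5 — Ohm's law: I = V / Z_total = (0 + j51.7) / (903 - j1.284e+04) = -0.004008 + j0.000282 A.
Step 6 — Convert to polar: |I| = 0.004018 A, ∠I = 176.0°.

I = 0.004018∠176.0° A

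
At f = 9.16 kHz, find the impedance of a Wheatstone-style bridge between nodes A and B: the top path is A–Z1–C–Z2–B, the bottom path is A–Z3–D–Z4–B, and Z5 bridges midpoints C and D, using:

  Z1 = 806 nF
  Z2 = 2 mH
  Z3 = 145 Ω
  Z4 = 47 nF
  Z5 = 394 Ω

Step 1 — Angular frequency: ω = 2π·f = 2π·9160 = 5.755e+04 rad/s.
Step 2 — Component impedances:
  Z1: Z = 1/(jωC) = -j/(ω·C) = 0 - j21.56 Ω
  Z2: Z = jωL = j·5.755e+04·0.002 = 0 + j115.1 Ω
  Z3: Z = R = 145 Ω
  Z4: Z = 1/(jωC) = -j/(ω·C) = 0 - j369.7 Ω
  Z5: Z = R = 394 Ω
Step 3 — Bridge requires nodal analysis (the Z5 bridge couples midpoints C and D, so the two paths cannot be reduced to a simple series/parallel combination). Setting node B to ground and injecting 1 A at node A, the 3-node admittance system at A, C, D solves to V_A = Z_AB = 14.07 + j125.4 Ω = 126.2∠83.6° Ω.

Z = 14.07 + j125.4 Ω = 126.2∠83.6° Ω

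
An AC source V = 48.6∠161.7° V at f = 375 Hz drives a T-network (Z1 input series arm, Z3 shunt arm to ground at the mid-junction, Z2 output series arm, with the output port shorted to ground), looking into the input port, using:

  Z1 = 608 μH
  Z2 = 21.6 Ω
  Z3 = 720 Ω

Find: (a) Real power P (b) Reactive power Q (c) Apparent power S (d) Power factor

Step 1 — Angular frequency: ω = 2π·f = 2π·375 = 2356 rad/s.
Step 2 — Component impedances:
  Z1: Z = jωL = j·2356·0.000608 = 0 + j1.433 Ω
  Z2: Z = R = 21.6 Ω
  Z3: Z = R = 720 Ω
Step 3 — With the output port shorted to ground, the output series arm Z2 runs from the junction to ground; the shunt arm Z3 also runs from the junction to ground. They appear in parallel: Z3 || Z2 = 20.97 Ω.
Step 4 — Series with input arm Z1: Z_in = Z1 + (Z3 || Z2) = 20.97 + j1.433 Ω = 21.02∠3.9° Ω.
Step 5 — Source phasor: V = 48.6∠161.7° V = -46.14 + j15.26 V.
Step 6 — Current: I = V / Z = -2.141 + j0.8739 A = 2.312∠157.8° A.
Step 7 — Complex power: S = V·I* = 112.1 + j7.658 VA.
Step 8 — Real power: P = Re(S) = 112.1 W.
Step 9 — Reactive power: Q = Im(S) = 7.658 VAR.
Step 10 — Apparent power: |S| = 112.4 VA.
Step 11 — Power factor: PF = P/|S| = 0.9977 (lagging).

(a) P = 112.1 W  (b) Q = 7.658 VAR  (c) S = 112.4 VA  (d) PF = 0.9977 (lagging)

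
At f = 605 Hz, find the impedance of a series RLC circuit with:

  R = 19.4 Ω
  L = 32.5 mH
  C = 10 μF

Step 1 — Angular frequency: ω = 2π·f = 2π·605 = 3801 rad/s.
Step 2 — Component impedances:
  R: Z = R = 19.4 Ω
  L: Z = jωL = j·3801·0.0325 = 0 + j123.5 Ω
  C: Z = 1/(jωC) = -j/(ω·C) = 0 - j26.31 Ω
Step 3 — Series combination: Z_total = R + L + C = 19.4 + j97.24 Ω = 99.15∠78.7° Ω.

Z = 19.4 + j97.24 Ω = 99.15∠78.7° Ω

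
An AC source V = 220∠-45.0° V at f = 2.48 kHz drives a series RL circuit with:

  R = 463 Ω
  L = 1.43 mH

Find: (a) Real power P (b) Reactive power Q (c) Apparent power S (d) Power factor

Step 1 — Angular frequency: ω = 2π·f = 2π·2480 = 1.558e+04 rad/s.
Step 2 — Component impedances:
  R: Z = R = 463 Ω
  L: Z = jωL = j·1.558e+04·0.00143 = 0 + j22.28 Ω
Step 3 — Series combination: Z_total = R + L = 463 + j22.28 Ω = 463.5∠2.8° Ω.
Step 4 — Source phasor: V = 220∠-45.0° V = 155.6 - j155.6 V.
Step 5 — Current: I = V / Z = 0.3191 - j0.3513 A = 0.4746∠-47.8° A.
Step 6 — Complex power: S = V·I* = 104.3 + j5.019 VA.
Step 7 — Real power: P = Re(S) = 104.3 W.
Step 8 — Reactive power: Q = Im(S) = 5.019 VAR.
Step 9 — Apparent power: |S| = 104.4 VA.
Step 10 — Power factor: PF = P/|S| = 0.9988 (lagging).

(a) P = 104.3 W  (b) Q = 5.019 VAR  (c) S = 104.4 VA  (d) PF = 0.9988 (lagging)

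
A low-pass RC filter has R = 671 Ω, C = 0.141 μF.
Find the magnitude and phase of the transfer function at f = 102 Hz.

Step 1 — Angular frequency: ω = 2π·102 = 640.9 rad/s.
Step 2 — Transfer function: H(jω) = 1/(1 + jωRC).
Step 3 — Denominator: 1 + jωRC = 1 + j·640.9·671·1.41e-07 = 1 + j0.06063.
Step 4 — H = 0.9963 - j0.06041.
Step 5 — Magnitude: |H| = 0.9982 (-0.0 dB); phase: φ = -3.5°.

|H| = 0.9982 (-0.0 dB), φ = -3.5°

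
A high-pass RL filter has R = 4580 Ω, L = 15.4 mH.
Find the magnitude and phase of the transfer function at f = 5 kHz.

Step 1 — Angular frequency: ω = 2π·5000 = 3.142e+04 rad/s.
Step 2 — Transfer function: H(jω) = jωL/(R + jωL).
Step 3 — Numerator jωL = j·483.8; denominator R + jωL = 4580 + j483.8.
Step 4 — H = 0.01104 + j0.1045.
Step 5 — Magnitude: |H| = 0.105 (-19.6 dB); phase: φ = 84.0°.

|H| = 0.105 (-19.6 dB), φ = 84.0°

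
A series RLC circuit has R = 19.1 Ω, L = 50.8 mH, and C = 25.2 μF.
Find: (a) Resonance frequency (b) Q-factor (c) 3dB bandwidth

Step 1 — Resonance: ω₀ = 1/√(LC) = 1/√(0.0508·2.52e-05) = 883.8 rad/s.
Step 2 — f₀ = ω₀/(2π) = 140.7 Hz.
Step 3 — Series Q: Q = ω₀L/R = 883.8·0.0508/19.1 = 2.351.
Step 4 — Bandwidth: Δω = ω₀/Q = 376 rad/s; BW = Δω/(2π) = 59.84 Hz.

(a) f₀ = 140.7 Hz  (b) Q = 2.351  (c) BW = 59.84 Hz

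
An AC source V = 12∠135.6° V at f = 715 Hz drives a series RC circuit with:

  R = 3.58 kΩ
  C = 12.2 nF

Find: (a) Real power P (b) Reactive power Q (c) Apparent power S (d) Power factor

Step 1 — Angular frequency: ω = 2π·f = 2π·715 = 4492 rad/s.
Step 2 — Component impedances:
  R: Z = R = 3580 Ω
  C: Z = 1/(jωC) = -j/(ω·C) = 0 - j1.825e+04 Ω
Step 3 — Series combination: Z_total = R + C = 3580 - j1.825e+04 Ω = 1.859e+04∠-78.9° Ω.
Step 4 — Source phasor: V = 12∠135.6° V = -8.574 + j8.396 V.
Step 5 — Current: I = V / Z = -0.0005319 - j0.0003655 A = 0.0006454∠-145.5° A.
Step 6 — Complex power: S = V·I* = 0.001491 - j0.0076 VA.
Step 7 — Real power: P = Re(S) = 0.001491 W.
Step 8 — Reactive power: Q = Im(S) = -0.0076 VAR.
Step 9 — Apparent power: |S| = 0.007745 VA.
Step 10 — Power factor: PF = P/|S| = 0.1925 (leading).

(a) P = 0.001491 W  (b) Q = -0.0076 VAR  (c) S = 0.007745 VA  (d) PF = 0.1925 (leading)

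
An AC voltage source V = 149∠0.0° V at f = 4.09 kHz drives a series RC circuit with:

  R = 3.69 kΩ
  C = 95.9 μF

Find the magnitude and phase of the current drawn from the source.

Step 1 — Angular frequency: ω = 2π·f = 2π·4090 = 2.57e+04 rad/s.
Step 2 — Component impedances:
  R: Z = R = 3690 Ω
  C: Z = 1/(jωC) = -j/(ω·C) = 0 - j0.4058 Ω
Step 3 — Series combination: Z_total = R + C = 3690 - j0.4058 Ω = 3690∠-0.0° Ω.
Step 4 — Source phasor: V = 149∠0.0° V = 149 V.
Step 5 — Ohm's law: I = V / Z_total = (149) / (3690 - j0.4058) = 0.04038 + j4.44e-06 A.
Step 6 — Convert to polar: |I| = 0.04038 A, ∠I = 0.0°.

I = 0.04038∠0.0° A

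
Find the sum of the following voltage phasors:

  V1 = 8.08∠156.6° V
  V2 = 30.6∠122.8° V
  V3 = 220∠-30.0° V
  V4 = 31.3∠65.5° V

Step 1 — Convert each phasor to rectangular form:
  V1 = 8.08·(cos(156.6°) + j·sin(156.6°)) = -7.415 + j3.209 V
  V2 = 30.6·(cos(122.8°) + j·sin(122.8°)) = -16.58 + j25.72 V
  V3 = 220·(cos(-30.0°) + j·sin(-30.0°)) = 190.5 - j110 V
  V4 = 31.3·(cos(65.5°) + j·sin(65.5°)) = 12.98 + j28.48 V
Step 2 — Sum components: V_total = 179.5 - j52.59 V.
Step 3 — Convert to polar: |V_total| = 187.1 V, ∠V_total = -16.3°.

V_total = 187.1∠-16.3° V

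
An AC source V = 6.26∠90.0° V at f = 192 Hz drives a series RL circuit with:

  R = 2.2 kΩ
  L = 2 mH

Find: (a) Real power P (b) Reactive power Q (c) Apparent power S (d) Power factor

Step 1 — Angular frequency: ω = 2π·f = 2π·192 = 1206 rad/s.
Step 2 — Component impedances:
  R: Z = R = 2200 Ω
  L: Z = jωL = j·1206·0.002 = 0 + j2.413 Ω
Step 3 — Series combination: Z_total = R + L = 2200 + j2.413 Ω = 2200∠0.1° Ω.
Step 4 — Source phasor: V = 6.26∠90.0° V = 0 + j6.26 V.
Step 5 — Current: I = V / Z = 3.121e-06 + j0.002845 A = 0.002845∠89.9° A.
Step 6 — Complex power: S = V·I* = 0.01781 + j1.954e-05 VA.
Step 7 — Real power: P = Re(S) = 0.01781 W.
Step 8 — Reactive power: Q = Im(S) = 1.954e-05 VAR.
Step 9 — Apparent power: |S| = 0.01781 VA.
Step 10 — Power factor: PF = P/|S| = 1 (lagging).

(a) P = 0.01781 W  (b) Q = 1.954e-05 VAR  (c) S = 0.01781 VA  (d) PF = 1 (lagging)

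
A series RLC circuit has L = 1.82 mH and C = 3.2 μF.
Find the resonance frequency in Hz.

Step 1 — Resonance condition Im(Z)=0 gives ω₀ = 1/√(LC).
Step 2 — ω₀ = 1/√(0.00182·3.2e-06) = 1.31e+04 rad/s.
Step 3 — f₀ = ω₀/(2π) = 2085 Hz.

f₀ = 2085 Hz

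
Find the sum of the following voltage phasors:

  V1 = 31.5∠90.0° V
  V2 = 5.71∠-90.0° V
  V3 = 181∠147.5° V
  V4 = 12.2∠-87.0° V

Step 1 — Convert each phasor to rectangular form:
  V1 = 31.5·(cos(90.0°) + j·sin(90.0°)) = 0 + j31.5 V
  V2 = 5.71·(cos(-90.0°) + j·sin(-90.0°)) = 0 - j5.71 V
  V3 = 181·(cos(147.5°) + j·sin(147.5°)) = -152.7 + j97.25 V
  V4 = 12.2·(cos(-87.0°) + j·sin(-87.0°)) = 0.6385 - j12.18 V
Step 2 — Sum components: V_total = -152 + j110.9 V.
Step 3 — Convert to polar: |V_total| = 188.1 V, ∠V_total = 143.9°.

V_total = 188.1∠143.9° V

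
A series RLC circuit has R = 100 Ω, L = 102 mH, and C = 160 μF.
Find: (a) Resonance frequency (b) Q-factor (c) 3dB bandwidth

Step 1 — Resonance: ω₀ = 1/√(LC) = 1/√(0.102·0.00016) = 247.5 rad/s.
Step 2 — f₀ = ω₀/(2π) = 39.4 Hz.
Step 3 — Series Q: Q = ω₀L/R = 247.5·0.102/100 = 0.2525.
Step 4 — Bandwidth: Δω = ω₀/Q = 980.4 rad/s; BW = Δω/(2π) = 156 Hz.

(a) f₀ = 39.4 Hz  (b) Q = 0.2525  (c) BW = 156 Hz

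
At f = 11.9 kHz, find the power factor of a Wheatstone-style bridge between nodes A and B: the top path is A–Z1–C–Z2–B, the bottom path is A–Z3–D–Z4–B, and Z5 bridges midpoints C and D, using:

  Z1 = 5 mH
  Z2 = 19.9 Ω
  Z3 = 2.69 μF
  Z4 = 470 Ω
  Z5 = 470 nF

Step 1 — Angular frequency: ω = 2π·f = 2π·1.19e+04 = 7.477e+04 rad/s.
Step 2 — Component impedances:
  Z1: Z = jωL = j·7.477e+04·0.005 = 0 + j373.8 Ω
  Z2: Z = R = 19.9 Ω
  Z3: Z = 1/(jωC) = -j/(ω·C) = 0 - j4.972 Ω
  Z4: Z = R = 470 Ω
  Z5: Z = 1/(jωC) = -j/(ω·C) = 0 - j28.46 Ω
Step 3 — Bridge requires nodal analysis (the Z5 bridge couples midpoints C and D, so the two paths cannot be reduced to a simple series/parallel combination). Setting node B to ground and injecting 1 A at node A, the 3-node admittance system at A, C, D solves to V_A = Z_AB = 20.92 - j34.11 Ω = 40.01∠-58.5° Ω.
Step 4 — Power factor: PF = cos(φ) = Re(Z)/|Z| = 20.92/40.01 = 0.5229.
Step 5 — Type: Im(Z) = -34.11 ⇒ leading (phase φ = -58.5°).

PF = 0.5229 (leading, φ = -58.5°)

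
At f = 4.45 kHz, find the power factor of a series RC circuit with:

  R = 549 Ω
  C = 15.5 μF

Step 1 — Angular frequency: ω = 2π·f = 2π·4450 = 2.796e+04 rad/s.
Step 2 — Component impedances:
  R: Z = R = 549 Ω
  C: Z = 1/(jωC) = -j/(ω·C) = 0 - j2.307 Ω
Step 3 — Series combination: Z_total = R + C = 549 - j2.307 Ω = 549∠-0.2° Ω.
Step 4 — Power factor: PF = cos(φ) = Re(Z)/|Z| = 549/549 = 1.
Step 5 — Type: Im(Z) = -2.307 ⇒ leading (phase φ = -0.2°).

PF = 1 (leading, φ = -0.2°)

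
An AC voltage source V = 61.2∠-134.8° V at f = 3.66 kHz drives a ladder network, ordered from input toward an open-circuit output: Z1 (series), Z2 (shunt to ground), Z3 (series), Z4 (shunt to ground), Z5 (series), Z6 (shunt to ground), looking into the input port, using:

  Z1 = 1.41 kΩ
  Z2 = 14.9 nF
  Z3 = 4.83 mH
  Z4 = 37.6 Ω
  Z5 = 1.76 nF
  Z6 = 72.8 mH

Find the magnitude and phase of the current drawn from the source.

Step 1 — Angular frequency: ω = 2π·f = 2π·3660 = 2.3e+04 rad/s.
Step 2 — Component impedances:
  Z1: Z = R = 1410 Ω
  Z2: Z = 1/(jωC) = -j/(ω·C) = 0 - j2918 Ω
  Z3: Z = jωL = j·2.3e+04·0.00483 = 0 + j111.1 Ω
  Z4: Z = R = 37.6 Ω
  Z5: Z = 1/(jωC) = -j/(ω·C) = 0 - j2.471e+04 Ω
  Z6: Z = jωL = j·2.3e+04·0.0728 = 0 + j1674 Ω
Step 3 — Ladder network (open output): work backward from the far end, alternating series and parallel combinations. Z_in = 1451 + j114.9 Ω = 1455∠4.5° Ω.
Step 4 — Source phasor: V = 61.2∠-134.8° V = -43.12 - j43.43 V.
Step 5 — Ohm's law: I = V / Z_total = (-43.12 - j43.43) / (1451 + j114.9) = -0.0319 - j0.02741 A.
Step 6 — Convert to polar: |I| = 0.04206 A, ∠I = -139.3°.

I = 0.04206∠-139.3° A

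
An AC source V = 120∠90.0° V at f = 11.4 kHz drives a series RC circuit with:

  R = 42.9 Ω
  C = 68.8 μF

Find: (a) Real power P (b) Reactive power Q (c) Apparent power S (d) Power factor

Step 1 — Angular frequency: ω = 2π·f = 2π·1.14e+04 = 7.163e+04 rad/s.
Step 2 — Component impedances:
  R: Z = R = 42.9 Ω
  C: Z = 1/(jωC) = -j/(ω·C) = 0 - j0.2029 Ω
Step 3 — Series combination: Z_total = R + C = 42.9 - j0.2029 Ω = 42.9∠-0.3° Ω.
Step 4 — Source phasor: V = 120∠90.0° V = 0 + j120 V.
Step 5 — Current: I = V / Z = -0.01323 + j2.797 A = 2.797∠90.3° A.
Step 6 — Complex power: S = V·I* = 335.7 - j1.588 VA.
Step 7 — Real power: P = Re(S) = 335.7 W.
Step 8 — Reactive power: Q = Im(S) = -1.588 VAR.
Step 9 — Apparent power: |S| = 335.7 VA.
Step 10 — Power factor: PF = P/|S| = 1 (leading).

(a) P = 335.7 W  (b) Q = -1.588 VAR  (c) S = 335.7 VA  (d) PF = 1 (leading)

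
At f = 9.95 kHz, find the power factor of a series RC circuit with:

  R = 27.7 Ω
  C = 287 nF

Step 1 — Angular frequency: ω = 2π·f = 2π·9950 = 6.252e+04 rad/s.
Step 2 — Component impedances:
  R: Z = R = 27.7 Ω
  C: Z = 1/(jωC) = -j/(ω·C) = 0 - j55.73 Ω
Step 3 — Series combination: Z_total = R + C = 27.7 - j55.73 Ω = 62.24∠-63.6° Ω.
Step 4 — Power factor: PF = cos(φ) = Re(Z)/|Z| = 27.7/62.24 = 0.4451.
Step 5 — Type: Im(Z) = -55.73 ⇒ leading (phase φ = -63.6°).

PF = 0.4451 (leading, φ = -63.6°)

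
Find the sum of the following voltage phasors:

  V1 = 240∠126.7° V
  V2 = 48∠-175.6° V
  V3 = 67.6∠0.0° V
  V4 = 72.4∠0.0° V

Step 1 — Convert each phasor to rectangular form:
  V1 = 240·(cos(126.7°) + j·sin(126.7°)) = -143.4 + j192.4 V
  V2 = 48·(cos(-175.6°) + j·sin(-175.6°)) = -47.86 - j3.683 V
  V3 = 67.6·(cos(0.0°) + j·sin(0.0°)) = 67.6 V
  V4 = 72.4·(cos(0.0°) + j·sin(0.0°)) = 72.4 V
Step 2 — Sum components: V_total = -51.29 + j188.7 V.
Step 3 — Convert to polar: |V_total| = 195.6 V, ∠V_total = 105.2°.

V_total = 195.6∠105.2° V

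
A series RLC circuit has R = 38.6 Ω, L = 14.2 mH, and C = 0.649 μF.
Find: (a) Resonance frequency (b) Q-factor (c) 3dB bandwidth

Step 1 — Resonance condition Im(Z)=0 gives ω₀ = 1/√(LC).
Step 2 — ω₀ = 1/√(0.0142·6.49e-07) = 1.042e+04 rad/s.
Step 3 — f₀ = ω₀/(2π) = 1658 Hz.
Step 4 — Series Q: Q = ω₀L/R = 1.042e+04·0.0142/38.6 = 3.832.
Step 5 — 3dB bandwidth: Δω = ω₀/Q = 2718 rad/s; BW = Δω/(2π) = 432.6 Hz.

(a) f₀ = 1658 Hz  (b) Q = 3.832  (c) BW = 432.6 Hz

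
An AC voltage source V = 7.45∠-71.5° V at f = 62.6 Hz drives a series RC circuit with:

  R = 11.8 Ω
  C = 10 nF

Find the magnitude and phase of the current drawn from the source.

Step 1 — Angular frequency: ω = 2π·f = 2π·62.6 = 393.3 rad/s.
Step 2 — Component impedances:
  R: Z = R = 11.8 Ω
  C: Z = 1/(jωC) = -j/(ω·C) = 0 - j2.542e+05 Ω
Step 3 — Series combination: Z_total = R + C = 11.8 - j2.542e+05 Ω = 2.542e+05∠-90.0° Ω.
Step 4 — Source phasor: V = 7.45∠-71.5° V = 2.364 - j7.065 V.
Step 5 — Ohm's law: I = V / Z_total = (2.364 - j7.065) / (11.8 - j2.542e+05) = 2.779e-05 + j9.297e-06 A.
Step 6 — Convert to polar: |I| = 2.93e-05 A, ∠I = 18.5°.

I = 2.93e-05∠18.5° A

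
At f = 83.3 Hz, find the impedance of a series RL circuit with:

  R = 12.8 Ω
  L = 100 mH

Step 1 — Angular frequency: ω = 2π·f = 2π·83.3 = 523.4 rad/s.
Step 2 — Component impedances:
  R: Z = R = 12.8 Ω
  L: Z = jωL = j·523.4·0.1 = 0 + j52.34 Ω
Step 3 — Series combination: Z_total = R + L = 12.8 + j52.34 Ω = 53.88∠76.3° Ω.

Z = 12.8 + j52.34 Ω = 53.88∠76.3° Ω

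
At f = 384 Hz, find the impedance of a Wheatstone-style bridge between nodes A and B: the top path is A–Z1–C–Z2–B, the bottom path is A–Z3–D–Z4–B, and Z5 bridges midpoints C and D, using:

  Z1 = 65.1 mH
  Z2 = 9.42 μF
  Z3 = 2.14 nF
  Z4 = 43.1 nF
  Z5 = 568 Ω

Step 1 — Angular frequency: ω = 2π·f = 2π·384 = 2413 rad/s.
Step 2 — Component impedances:
  Z1: Z = jωL = j·2413·0.0651 = 0 + j157.1 Ω
  Z2: Z = 1/(jωC) = -j/(ω·C) = 0 - j44 Ω
  Z3: Z = 1/(jωC) = -j/(ω·C) = 0 - j1.937e+05 Ω
  Z4: Z = 1/(jωC) = -j/(ω·C) = 0 - j9616 Ω
  Z5: Z = R = 568 Ω
Step 3 — Bridge requires nodal analysis (the Z5 bridge couples midpoints C and D, so the two paths cannot be reduced to a simple series/parallel combination). Setting node B to ground and injecting 1 A at node A, the 3-node admittance system at A, C, D solves to V_A = Z_AB = 0.01629 + j113.4 Ω = 113.4∠90.0° Ω.

Z = 0.01629 + j113.4 Ω = 113.4∠90.0° Ω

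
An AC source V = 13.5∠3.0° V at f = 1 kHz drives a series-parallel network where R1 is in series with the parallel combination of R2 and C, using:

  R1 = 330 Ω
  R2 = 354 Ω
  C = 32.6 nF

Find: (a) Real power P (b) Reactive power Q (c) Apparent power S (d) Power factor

Step 1 — Angular frequency: ω = 2π·f = 2π·1000 = 6283 rad/s.
Step 2 — Component impedances:
  R1: Z = R = 330 Ω
  R2: Z = R = 354 Ω
  C: Z = 1/(jωC) = -j/(ω·C) = 0 - j4882 Ω
Step 3 — Parallel branch: R2 || C = 1/(1/R2 + 1/C) = 352.1 - j25.53 Ω.
Step 4 — Series with R1: Z_total = R1 + (R2 || C) = 682.1 - j25.53 Ω = 682.6∠-2.1° Ω.
Step 5 — Source phasor: V = 13.5∠3.0° V = 13.48 + j0.7065 V.
Step 6 — Current: I = V / Z = 0.0197 + j0.001773 A = 0.01978∠5.1° A.
Step 7 — Complex power: S = V·I* = 0.2668 - j0.009987 VA.
Step 8 — Real power: P = Re(S) = 0.2668 W.
Step 9 — Reactive power: Q = Im(S) = -0.009987 VAR.
Step 10 — Apparent power: |S| = 0.267 VA.
Step 11 — Power factor: PF = P/|S| = 0.9993 (leading).

(a) P = 0.2668 W  (b) Q = -0.009987 VAR  (c) S = 0.267 VA  (d) PF = 0.9993 (leading)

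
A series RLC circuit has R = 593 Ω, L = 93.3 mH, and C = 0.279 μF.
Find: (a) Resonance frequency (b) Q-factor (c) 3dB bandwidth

Step 1 — Resonance condition Im(Z)=0 gives ω₀ = 1/√(LC).
Step 2 — ω₀ = 1/√(0.0933·2.79e-07) = 6198 rad/s.
Step 3 — f₀ = ω₀/(2π) = 986.5 Hz.
Step 4 — Series Q: Q = ω₀L/R = 6198·0.0933/593 = 0.9752.
Step 5 — 3dB bandwidth: Δω = ω₀/Q = 6356 rad/s; BW = Δω/(2π) = 1012 Hz.

(a) f₀ = 986.5 Hz  (b) Q = 0.9752  (c) BW = 1012 Hz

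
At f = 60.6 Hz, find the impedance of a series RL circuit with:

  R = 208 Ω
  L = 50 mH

Step 1 — Angular frequency: ω = 2π·f = 2π·60.6 = 380.8 rad/s.
Step 2 — Component impedances:
  R: Z = R = 208 Ω
  L: Z = jωL = j·380.8·0.05 = 0 + j19.04 Ω
Step 3 — Series combination: Z_total = R + L = 208 + j19.04 Ω = 208.9∠5.2° Ω.

Z = 208 + j19.04 Ω = 208.9∠5.2° Ω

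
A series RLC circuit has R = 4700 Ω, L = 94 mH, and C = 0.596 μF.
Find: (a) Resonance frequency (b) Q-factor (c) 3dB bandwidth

Step 1 — Resonance: ω₀ = 1/√(LC) = 1/√(0.094·5.96e-07) = 4225 rad/s.
Step 2 — f₀ = ω₀/(2π) = 672.4 Hz.
Step 3 — Series Q: Q = ω₀L/R = 4225·0.094/4700 = 0.0845.
Step 4 — Bandwidth: Δω = ω₀/Q = 5e+04 rad/s; BW = Δω/(2π) = 7958 Hz.

(a) f₀ = 672.4 Hz  (b) Q = 0.0845  (c) BW = 7958 Hz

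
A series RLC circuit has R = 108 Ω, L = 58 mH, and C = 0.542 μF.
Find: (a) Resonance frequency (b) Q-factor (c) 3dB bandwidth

Step 1 — Resonance: ω₀ = 1/√(LC) = 1/√(0.058·5.42e-07) = 5640 rad/s.
Step 2 — f₀ = ω₀/(2π) = 897.6 Hz.
Step 3 — Series Q: Q = ω₀L/R = 5640·0.058/108 = 3.029.
Step 4 — Bandwidth: Δω = ω₀/Q = 1862 rad/s; BW = Δω/(2π) = 296.4 Hz.

(a) f₀ = 897.6 Hz  (b) Q = 3.029  (c) BW = 296.4 Hz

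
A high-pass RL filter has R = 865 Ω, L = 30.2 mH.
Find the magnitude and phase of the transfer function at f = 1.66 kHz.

Step 1 — Angular frequency: ω = 2π·1660 = 1.043e+04 rad/s.
Step 2 — Transfer function: H(jω) = jωL/(R + jωL).
Step 3 — Numerator jωL = j·315; denominator R + jωL = 865 + j315.
Step 4 — H = 0.1171 + j0.3215.
Step 5 — Magnitude: |H| = 0.3422 (-9.3 dB); phase: φ = 70.0°.

|H| = 0.3422 (-9.3 dB), φ = 70.0°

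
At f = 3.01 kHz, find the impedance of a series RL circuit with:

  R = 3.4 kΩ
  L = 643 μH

Step 1 — Angular frequency: ω = 2π·f = 2π·3010 = 1.891e+04 rad/s.
Step 2 — Component impedances:
  R: Z = R = 3400 Ω
  L: Z = jωL = j·1.891e+04·0.000643 = 0 + j12.16 Ω
Step 3 — Series combination: Z_total = R + L = 3400 + j12.16 Ω = 3400∠0.2° Ω.

Z = 3400 + j12.16 Ω = 3400∠0.2° Ω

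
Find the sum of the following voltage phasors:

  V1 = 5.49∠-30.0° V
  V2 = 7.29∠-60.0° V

Step 1 — Convert each phasor to rectangular form:
  V1 = 5.49·(cos(-30.0°) + j·sin(-30.0°)) = 4.754 - j2.745 V
  V2 = 7.29·(cos(-60.0°) + j·sin(-60.0°)) = 3.645 - j6.313 V
Step 2 — Sum components: V_total = 8.399 - j9.058 V.
Step 3 — Convert to polar: |V_total| = 12.35 V, ∠V_total = -47.2°.

V_total = 12.35∠-47.2° V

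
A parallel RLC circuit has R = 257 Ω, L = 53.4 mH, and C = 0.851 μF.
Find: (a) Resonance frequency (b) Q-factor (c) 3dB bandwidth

Step 1 — Resonance: ω₀ = 1/√(LC) = 1/√(0.0534·8.51e-07) = 4691 rad/s.
Step 2 — f₀ = ω₀/(2π) = 746.6 Hz.
Step 3 — Parallel Q: Q = R/(ω₀L) = 257/(4691·0.0534) = 1.026.
Step 4 — Bandwidth: Δω = ω₀/Q = 4572 rad/s; BW = Δω/(2π) = 727.7 Hz.

(a) f₀ = 746.6 Hz  (b) Q = 1.026  (c) BW = 727.7 Hz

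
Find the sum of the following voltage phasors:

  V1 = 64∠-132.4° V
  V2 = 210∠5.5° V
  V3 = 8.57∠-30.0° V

Step 1 — Convert each phasor to rectangular form:
  V1 = 64·(cos(-132.4°) + j·sin(-132.4°)) = -43.16 - j47.26 V
  V2 = 210·(cos(5.5°) + j·sin(5.5°)) = 209 + j20.13 V
  V3 = 8.57·(cos(-30.0°) + j·sin(-30.0°)) = 7.422 - j4.285 V
Step 2 — Sum components: V_total = 173.3 - j31.42 V.
Step 3 — Convert to polar: |V_total| = 176.1 V, ∠V_total = -10.3°.

V_total = 176.1∠-10.3° V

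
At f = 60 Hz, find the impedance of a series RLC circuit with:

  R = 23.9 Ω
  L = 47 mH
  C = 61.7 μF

Step 1 — Angular frequency: ω = 2π·f = 2π·60 = 377 rad/s.
Step 2 — Component impedances:
  R: Z = R = 23.9 Ω
  L: Z = jωL = j·377·0.047 = 0 + j17.72 Ω
  C: Z = 1/(jωC) = -j/(ω·C) = 0 - j42.99 Ω
Step 3 — Series combination: Z_total = R + L + C = 23.9 - j25.27 Ω = 34.78∠-46.6° Ω.

Z = 23.9 - j25.27 Ω = 34.78∠-46.6° Ω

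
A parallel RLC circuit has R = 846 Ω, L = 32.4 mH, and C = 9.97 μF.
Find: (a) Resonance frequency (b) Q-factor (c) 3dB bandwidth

Step 1 — Resonance: ω₀ = 1/√(LC) = 1/√(0.0324·9.97e-06) = 1759 rad/s.
Step 2 — f₀ = ω₀/(2π) = 280 Hz.
Step 3 — Parallel Q: Q = R/(ω₀L) = 846/(1759·0.0324) = 14.84.
Step 4 — Bandwidth: Δω = ω₀/Q = 118.6 rad/s; BW = Δω/(2π) = 18.87 Hz.

(a) f₀ = 280 Hz  (b) Q = 14.84  (c) BW = 18.87 Hz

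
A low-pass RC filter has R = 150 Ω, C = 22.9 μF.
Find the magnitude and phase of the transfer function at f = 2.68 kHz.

Step 1 — Angular frequency: ω = 2π·2680 = 1.684e+04 rad/s.
Step 2 — Transfer function: H(jω) = 1/(1 + jωRC).
Step 3 — Denominator: 1 + jωRC = 1 + j·1.684e+04·150·2.29e-05 = 1 + j57.84.
Step 4 — H = 0.0002988 - j0.01728.
Step 5 — Magnitude: |H| = 0.01729 (-35.2 dB); phase: φ = -89.0°.

|H| = 0.01729 (-35.2 dB), φ = -89.0°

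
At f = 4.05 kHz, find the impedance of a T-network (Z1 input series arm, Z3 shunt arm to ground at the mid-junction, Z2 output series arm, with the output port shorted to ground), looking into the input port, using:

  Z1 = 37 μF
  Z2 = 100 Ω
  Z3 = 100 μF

Step 1 — Angular frequency: ω = 2π·f = 2π·4050 = 2.545e+04 rad/s.
Step 2 — Component impedances:
  Z1: Z = 1/(jωC) = -j/(ω·C) = 0 - j1.062 Ω
  Z2: Z = R = 100 Ω
  Z3: Z = 1/(jωC) = -j/(ω·C) = 0 - j0.393 Ω
Step 3 — With the output port shorted to ground, the output series arm Z2 runs from the junction to ground; the shunt arm Z3 also runs from the junction to ground. They appear in parallel: Z3 || Z2 = 0.001544 - j0.393 Ω.
Step 4 — Series with input arm Z1: Z_in = Z1 + (Z3 || Z2) = 0.001544 - j1.455 Ω = 1.455∠-89.9° Ω.

Z = 0.001544 - j1.455 Ω = 1.455∠-89.9° Ω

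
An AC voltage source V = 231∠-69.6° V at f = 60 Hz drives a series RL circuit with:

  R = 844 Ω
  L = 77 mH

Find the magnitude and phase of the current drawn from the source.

Step 1 — Angular frequency: ω = 2π·f = 2π·60 = 377 rad/s.
Step 2 — Component impedances:
  R: Z = R = 844 Ω
  L: Z = jωL = j·377·0.077 = 0 + j29.03 Ω
Step 3 — Series combination: Z_total = R + L = 844 + j29.03 Ω = 844.5∠2.0° Ω.
Step 4 — Source phasor: V = 231∠-69.6° V = 80.52 - j216.5 V.
Step 5 — Ohm's law: I = V / Z_total = (80.52 - j216.5) / (844 + j29.03) = 0.08648 - j0.2595 A.
Step 6 — Convert to polar: |I| = 0.2735 A, ∠I = -71.6°.

I = 0.2735∠-71.6° A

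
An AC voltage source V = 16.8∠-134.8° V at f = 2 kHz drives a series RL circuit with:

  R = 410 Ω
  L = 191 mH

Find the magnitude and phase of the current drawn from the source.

Step 1 — Angular frequency: ω = 2π·f = 2π·2000 = 1.257e+04 rad/s.
Step 2 — Component impedances:
  R: Z = R = 410 Ω
  L: Z = jωL = j·1.257e+04·0.191 = 0 + j2400 Ω
Step 3 — Series combination: Z_total = R + L = 410 + j2400 Ω = 2435∠80.3° Ω.
Step 4 — Source phasor: V = 16.8∠-134.8° V = -11.84 - j11.92 V.
Step 5 — Ohm's law: I = V / Z_total = (-11.84 - j11.92) / (410 + j2400) = -0.005644 + j0.003968 A.
Step 6 — Convert to polar: |I| = 0.0069 A, ∠I = 144.9°.

I = 0.0069∠144.9° A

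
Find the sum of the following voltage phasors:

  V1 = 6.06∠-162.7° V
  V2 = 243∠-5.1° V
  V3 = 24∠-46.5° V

Step 1 — Convert each phasor to rectangular form:
  V1 = 6.06·(cos(-162.7°) + j·sin(-162.7°)) = -5.786 - j1.802 V
  V2 = 243·(cos(-5.1°) + j·sin(-5.1°)) = 242 - j21.6 V
  V3 = 24·(cos(-46.5°) + j·sin(-46.5°)) = 16.52 - j17.41 V
Step 2 — Sum components: V_total = 252.8 - j40.81 V.
Step 3 — Convert to polar: |V_total| = 256 V, ∠V_total = -9.2°.

V_total = 256∠-9.2° V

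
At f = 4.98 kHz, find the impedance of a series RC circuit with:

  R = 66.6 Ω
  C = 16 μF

Step 1 — Angular frequency: ω = 2π·f = 2π·4980 = 3.129e+04 rad/s.
Step 2 — Component impedances:
  R: Z = R = 66.6 Ω
  C: Z = 1/(jωC) = -j/(ω·C) = 0 - j1.997 Ω
Step 3 — Series combination: Z_total = R + C = 66.6 - j1.997 Ω = 66.63∠-1.7° Ω.

Z = 66.6 - j1.997 Ω = 66.63∠-1.7° Ω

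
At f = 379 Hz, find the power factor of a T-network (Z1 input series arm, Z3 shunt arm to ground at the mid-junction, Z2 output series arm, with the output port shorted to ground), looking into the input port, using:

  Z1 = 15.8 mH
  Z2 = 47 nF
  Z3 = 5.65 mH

Step 1 — Angular frequency: ω = 2π·f = 2π·379 = 2381 rad/s.
Step 2 — Component impedances:
  Z1: Z = jωL = j·2381·0.0158 = 0 + j37.62 Ω
  Z2: Z = 1/(jωC) = -j/(ω·C) = 0 - j8935 Ω
  Z3: Z = jωL = j·2381·0.00565 = 0 + j13.45 Ω
Step 3 — With the output port shorted to ground, the output series arm Z2 runs from the junction to ground; the shunt arm Z3 also runs from the junction to ground. They appear in parallel: Z3 || Z2 = 0 + j13.47 Ω.
Step 4 — Series with input arm Z1: Z_in = Z1 + (Z3 || Z2) = 0 + j51.1 Ω = 51.1∠90.0° Ω.
Step 5 — Power factor: PF = cos(φ) = Re(Z)/|Z| = 0/51.1 = 0.
Step 6 — Type: Im(Z) = 51.1 ⇒ lagging (phase φ = 90.0°).

PF = 0 (lagging, φ = 90.0°)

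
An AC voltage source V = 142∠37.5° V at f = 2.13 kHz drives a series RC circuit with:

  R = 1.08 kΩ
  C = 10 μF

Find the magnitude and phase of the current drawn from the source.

Step 1 — Angular frequency: ω = 2π·f = 2π·2130 = 1.338e+04 rad/s.
Step 2 — Component impedances:
  R: Z = R = 1080 Ω
  C: Z = 1/(jωC) = -j/(ω·C) = 0 - j7.472 Ω
Step 3 — Series combination: Z_total = R + C = 1080 - j7.472 Ω = 1080∠-0.4° Ω.
Step 4 — Source phasor: V = 142∠37.5° V = 112.7 + j86.44 V.
Step 5 — Ohm's law: I = V / Z_total = (112.7 + j86.44) / (1080 - j7.472) = 0.1038 + j0.08076 A.
Step 6 — Convert to polar: |I| = 0.1315 A, ∠I = 37.9°.

I = 0.1315∠37.9° A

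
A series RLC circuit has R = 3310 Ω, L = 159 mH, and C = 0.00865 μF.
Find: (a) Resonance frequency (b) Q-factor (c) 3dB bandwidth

Step 1 — Resonance: ω₀ = 1/√(LC) = 1/√(0.159·8.65e-09) = 2.696e+04 rad/s.
Step 2 — f₀ = ω₀/(2π) = 4292 Hz.
Step 3 — Series Q: Q = ω₀L/R = 2.696e+04·0.159/3310 = 1.295.
Step 4 — Bandwidth: Δω = ω₀/Q = 2.082e+04 rad/s; BW = Δω/(2π) = 3313 Hz.

(a) f₀ = 4292 Hz  (b) Q = 1.295  (c) BW = 3313 Hz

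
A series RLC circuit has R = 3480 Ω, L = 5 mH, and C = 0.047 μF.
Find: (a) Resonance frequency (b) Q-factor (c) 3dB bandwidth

Step 1 — Resonance: ω₀ = 1/√(LC) = 1/√(0.005·4.7e-08) = 6.523e+04 rad/s.
Step 2 — f₀ = ω₀/(2π) = 1.038e+04 Hz.
Step 3 — Series Q: Q = ω₀L/R = 6.523e+04·0.005/3480 = 0.09373.
Step 4 — Bandwidth: Δω = ω₀/Q = 6.96e+05 rad/s; BW = Δω/(2π) = 1.108e+05 Hz.

(a) f₀ = 1.038e+04 Hz  (b) Q = 0.09373  (c) BW = 1.108e+05 Hz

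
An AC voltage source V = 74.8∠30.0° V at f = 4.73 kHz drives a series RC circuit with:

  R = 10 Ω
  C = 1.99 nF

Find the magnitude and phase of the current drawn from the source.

Step 1 — Angular frequency: ω = 2π·f = 2π·4730 = 2.972e+04 rad/s.
Step 2 — Component impedances:
  R: Z = R = 10 Ω
  C: Z = 1/(jωC) = -j/(ω·C) = 0 - j1.691e+04 Ω
Step 3 — Series combination: Z_total = R + C = 10 - j1.691e+04 Ω = 1.691e+04∠-90.0° Ω.
Step 4 — Source phasor: V = 74.8∠30.0° V = 64.78 + j37.4 V.
Step 5 — Ohm's law: I = V / Z_total = (64.78 + j37.4) / (10 - j1.691e+04) = -0.00221 + j0.003832 A.
Step 6 — Convert to polar: |I| = 0.004424 A, ∠I = 120.0°.

I = 0.004424∠120.0° A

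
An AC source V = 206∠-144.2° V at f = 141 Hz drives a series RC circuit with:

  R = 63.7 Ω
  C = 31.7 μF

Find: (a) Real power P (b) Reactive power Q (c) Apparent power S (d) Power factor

Step 1 — Angular frequency: ω = 2π·f = 2π·141 = 885.9 rad/s.
Step 2 — Component impedances:
  R: Z = R = 63.7 Ω
  C: Z = 1/(jωC) = -j/(ω·C) = 0 - j35.61 Ω
Step 3 — Series combination: Z_total = R + C = 63.7 - j35.61 Ω = 72.98∠-29.2° Ω.
Step 4 — Source phasor: V = 206∠-144.2° V = -167.1 - j120.5 V.
Step 5 — Current: I = V / Z = -1.193 - j2.558 A = 2.823∠-115.0° A.
Step 6 — Complex power: S = V·I* = 507.6 - j283.7 VA.
Step 7 — Real power: P = Re(S) = 507.6 W.
Step 8 — Reactive power: Q = Im(S) = -283.7 VAR.
Step 9 — Apparent power: |S| = 581.5 VA.
Step 10 — Power factor: PF = P/|S| = 0.8729 (leading).

(a) P = 507.6 W  (b) Q = -283.7 VAR  (c) S = 581.5 VA  (d) PF = 0.8729 (leading)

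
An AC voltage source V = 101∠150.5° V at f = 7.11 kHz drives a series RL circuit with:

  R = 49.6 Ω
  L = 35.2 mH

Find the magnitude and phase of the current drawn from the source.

Step 1 — Angular frequency: ω = 2π·f = 2π·7110 = 4.467e+04 rad/s.
Step 2 — Component impedances:
  R: Z = R = 49.6 Ω
  L: Z = jωL = j·4.467e+04·0.0352 = 0 + j1573 Ω
Step 3 — Series combination: Z_total = R + L = 49.6 + j1573 Ω = 1573∠88.2° Ω.
Step 4 — Source phasor: V = 101∠150.5° V = -87.91 + j49.73 V.
Step 5 — Ohm's law: I = V / Z_total = (-87.91 + j49.73) / (49.6 + j1573) = 0.02983 + j0.05684 A.
Step 6 — Convert to polar: |I| = 0.0642 A, ∠I = 62.3°.

I = 0.0642∠62.3° A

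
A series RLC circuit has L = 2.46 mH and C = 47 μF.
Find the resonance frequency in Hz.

Step 1 — Resonance condition Im(Z)=0 gives ω₀ = 1/√(LC).
Step 2 — ω₀ = 1/√(0.00246·4.7e-05) = 2941 rad/s.
Step 3 — f₀ = ω₀/(2π) = 468.1 Hz.

f₀ = 468.1 Hz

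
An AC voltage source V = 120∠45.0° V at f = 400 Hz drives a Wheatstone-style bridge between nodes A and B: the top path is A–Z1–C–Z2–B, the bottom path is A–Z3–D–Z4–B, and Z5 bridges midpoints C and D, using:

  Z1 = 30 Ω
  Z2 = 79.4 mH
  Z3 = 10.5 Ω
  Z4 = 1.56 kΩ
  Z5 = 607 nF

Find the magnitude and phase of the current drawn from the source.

Step 1 — Angular frequency: ω = 2π·f = 2π·400 = 2513 rad/s.
Step 2 — Component impedances:
  Z1: Z = R = 30 Ω
  Z2: Z = jωL = j·2513·0.0794 = 0 + j199.6 Ω
  Z3: Z = R = 10.5 Ω
  Z4: Z = R = 1560 Ω
  Z5: Z = 1/(jωC) = -j/(ω·C) = 0 - j655.5 Ω
Step 3 — Bridge requires nodal analysis (the Z5 bridge couples midpoints C and D, so the two paths cannot be reduced to a simple series/parallel combination). Setting node B to ground and injecting 1 A at node A, the 3-node admittance system at A, C, D solves to V_A = Z_AB = 52.53 + j188 Ω = 195.2∠74.4° Ω.
Step 4 — Source phasor: V = 120∠45.0° V = 84.85 + j84.85 V.
Step 5 — Ohm's law: I = V / Z_total = (84.85 + j84.85) / (52.53 + j188) = 0.5356 - j0.3017 A.
Step 6 — Convert to polar: |I| = 0.6147 A, ∠I = -29.4°.

I = 0.6147∠-29.4° A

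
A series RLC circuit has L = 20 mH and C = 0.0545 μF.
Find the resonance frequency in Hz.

Step 1 — Resonance condition Im(Z)=0 gives ω₀ = 1/√(LC).
Step 2 — ω₀ = 1/√(0.02·5.45e-08) = 3.029e+04 rad/s.
Step 3 — f₀ = ω₀/(2π) = 4821 Hz.

f₀ = 4821 Hz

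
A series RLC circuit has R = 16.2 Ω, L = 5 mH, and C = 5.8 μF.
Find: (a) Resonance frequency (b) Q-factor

Step 1 — Resonance condition Im(Z)=0 gives ω₀ = 1/√(LC).
Step 2 — ω₀ = 1/√(0.005·5.8e-06) = 5872 rad/s.
Step 3 — f₀ = ω₀/(2π) = 934.6 Hz.
Step 4 — Series Q: Q = ω₀L/R = 5872·0.005/16.2 = 1.812.

(a) f₀ = 934.6 Hz  (b) Q = 1.812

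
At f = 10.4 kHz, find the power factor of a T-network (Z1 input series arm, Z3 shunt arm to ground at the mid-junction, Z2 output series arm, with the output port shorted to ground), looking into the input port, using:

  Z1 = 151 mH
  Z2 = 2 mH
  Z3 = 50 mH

Step 1 — Angular frequency: ω = 2π·f = 2π·1.04e+04 = 6.535e+04 rad/s.
Step 2 — Component impedances:
  Z1: Z = jωL = j·6.535e+04·0.151 = 0 + j9867 Ω
  Z2: Z = jωL = j·6.535e+04·0.002 = 0 + j130.7 Ω
  Z3: Z = jωL = j·6.535e+04·0.05 = 0 + j3267 Ω
Step 3 — With the output port shorted to ground, the output series arm Z2 runs from the junction to ground; the shunt arm Z3 also runs from the junction to ground. They appear in parallel: Z3 || Z2 = 0 + j125.7 Ω.
Step 4 — Series with input arm Z1: Z_in = Z1 + (Z3 || Z2) = 0 + j9993 Ω = 9993∠90.0° Ω.
Step 5 — Power factor: PF = cos(φ) = Re(Z)/|Z| = 0/9993 = 0.
Step 6 — Type: Im(Z) = 9993 ⇒ lagging (phase φ = 90.0°).

PF = 0 (lagging, φ = 90.0°)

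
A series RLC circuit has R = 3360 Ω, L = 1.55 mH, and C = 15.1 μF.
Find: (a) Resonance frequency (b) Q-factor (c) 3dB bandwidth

Step 1 — Resonance: ω₀ = 1/√(LC) = 1/√(0.00155·1.51e-05) = 6537 rad/s.
Step 2 — f₀ = ω₀/(2π) = 1040 Hz.
Step 3 — Series Q: Q = ω₀L/R = 6537·0.00155/3360 = 0.003015.
Step 4 — Bandwidth: Δω = ω₀/Q = 2.168e+06 rad/s; BW = Δω/(2π) = 3.45e+05 Hz.

(a) f₀ = 1040 Hz  (b) Q = 0.003015  (c) BW = 3.45e+05 Hz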